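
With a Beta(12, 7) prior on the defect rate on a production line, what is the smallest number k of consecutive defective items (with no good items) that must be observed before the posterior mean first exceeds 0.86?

k = 32

After k defective items and 0 good items the posterior is Beta(12+k, 7), with mean (12+k)/(12+7+k).
Set (12+k)/(19+k) > 0.86 and solve: k > (0.86·19 − 12)/(1 − 0.86) = 31.000.
The smallest integer exceeding 31.000 is 32, and checking k=32: (44)/(51) = 0.8627 > 0.86.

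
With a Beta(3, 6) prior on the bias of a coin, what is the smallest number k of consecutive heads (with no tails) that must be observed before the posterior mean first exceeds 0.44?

After k heads and 0 tails the posterior is Beta(3+k, 6), with mean (3+k)/(3+6+k).
Set (3+k)/(9+k) > 0.44 and solve: k > (0.44·9 − 3)/(1 − 0.44) = 1.714.
The smallest integer exceeding 1.714 is 2, and checking k=2: (5)/(11) = 0.4545 > 0.44.

k = 2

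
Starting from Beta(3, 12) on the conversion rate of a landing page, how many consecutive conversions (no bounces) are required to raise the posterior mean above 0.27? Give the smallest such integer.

After k conversions and 0 bounces the posterior is Beta(3+k, 12), with mean (3+k)/(3+12+k).
Set (3+k)/(15+k) > 0.27 and solve: k > (0.27·15 − 3)/(1 − 0.27) = 1.438.
The smallest integer exceeding 1.438 is 2.

k = 2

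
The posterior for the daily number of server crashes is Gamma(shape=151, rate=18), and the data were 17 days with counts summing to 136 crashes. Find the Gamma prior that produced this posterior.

A Gamma(α, β) prior (rate parametrization) on a Poisson rate with n observations summing to S gives posterior Gamma(α+S, β+n).
So α = 151 − 136 = 15 and β = 18 − 17 = 1.

Gamma(shape=15, rate=1)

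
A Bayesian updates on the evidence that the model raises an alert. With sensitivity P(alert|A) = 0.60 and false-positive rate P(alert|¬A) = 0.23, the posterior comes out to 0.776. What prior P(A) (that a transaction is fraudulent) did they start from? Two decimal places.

In odds form, posterior odds = prior odds × likelihood ratio, so prior odds = posterior odds ÷ LR.
Posterior odds = 0.776/(1−0.776) = 3.4643. LR = 0.60/0.23 = 2.6087.
Prior odds = 3.4643/2.6087 = 1.3280, so P(A) = 1.3280/(1+1.3280) ≈ 0.57.

P(A) = 0.57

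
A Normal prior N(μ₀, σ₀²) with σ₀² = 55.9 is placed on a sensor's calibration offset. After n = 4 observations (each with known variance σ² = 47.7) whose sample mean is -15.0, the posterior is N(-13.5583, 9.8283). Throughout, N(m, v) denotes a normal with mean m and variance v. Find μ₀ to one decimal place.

The posterior mean is a precision-weighted average: μ_n = (τ₀μ₀ + τ_data·x̄)/(τ₀+τ_data), with τ₀=1/σ₀² and τ_data=n/σ².
Here τ₀ = 1/55.9 = 0.017889 and τ_data = 4/47.7 = 0.083857, so τ_n = 0.101746.
Rearranging for μ₀: μ₀ = (μ_n·τ_n − τ_data·x̄)/τ₀ = (-13.5583·0.101746 − 0.083857·-15.0) / 0.017889 = -0.121648/0.017889 ≈ -6.8.

μ₀ = -6.8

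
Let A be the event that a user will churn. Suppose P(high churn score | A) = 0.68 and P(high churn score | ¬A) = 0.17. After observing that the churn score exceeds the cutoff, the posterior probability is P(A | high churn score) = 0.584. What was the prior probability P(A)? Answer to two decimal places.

P(A) = 0.26

In odds form, posterior odds = prior odds × likelihood ratio, so prior odds = posterior odds ÷ LR.
Posterior odds = 0.584/(1−0.584) = 1.4038. LR = 0.68/0.17 = 4.0000.
Prior odds = 1.4038/4.0000 = 0.3509, so P(A) = 0.3509/(1+0.3509) ≈ 0.26.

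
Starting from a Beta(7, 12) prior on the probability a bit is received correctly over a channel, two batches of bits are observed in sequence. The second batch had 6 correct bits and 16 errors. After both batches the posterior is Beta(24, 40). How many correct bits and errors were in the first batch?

11 correct bits and 12 errors

Sequential conjugate updates are equivalent to a single update on the pooled data, so total successes = posterior α − prior α and total failures = posterior β − prior β.
Total across both batches: 24−7=17 correct bits, 40−12=28 errors.
Subtract the second batch: 17−6=11 correct bits and 28−16=12 errors.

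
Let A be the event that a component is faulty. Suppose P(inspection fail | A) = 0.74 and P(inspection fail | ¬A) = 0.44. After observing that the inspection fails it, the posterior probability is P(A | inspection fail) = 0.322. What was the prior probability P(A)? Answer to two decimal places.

Bayes' rule in odds form gives O(A|E) = O(A)·[P(E|A)/P(E|¬A)], hence O(A) = O(A|E)/LR.
Posterior odds = 0.322/(1−0.322) = 0.4749. LR = 0.74/0.44 = 1.6818.
Prior odds = 0.4749/1.6818 = 0.2824, so P(A) = 0.2824/(1+0.2824) ≈ 0.22.

P(A) = 0.22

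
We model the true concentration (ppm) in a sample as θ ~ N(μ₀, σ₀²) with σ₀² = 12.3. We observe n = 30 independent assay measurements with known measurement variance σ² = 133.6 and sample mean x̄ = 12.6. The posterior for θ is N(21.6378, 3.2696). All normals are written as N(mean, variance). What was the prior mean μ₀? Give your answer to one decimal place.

μ₀ = 46.6

The posterior mean is a precision-weighted average: μ_n = (τ₀μ₀ + τ_data·x̄)/(τ₀+τ_data), with τ₀=1/σ₀² and τ_data=n/σ².
Here τ₀ = 1/12.3 = 0.081301 and τ_data = 30/133.6 = 0.224551, so τ_n = 0.305852.
Rearranging for μ₀: μ₀ = (μ_n·τ_n − τ_data·x̄)/τ₀ = (21.6378·0.305852 − 0.224551·12.6) / 0.081301 = 3.788622/0.081301 ≈ 46.6.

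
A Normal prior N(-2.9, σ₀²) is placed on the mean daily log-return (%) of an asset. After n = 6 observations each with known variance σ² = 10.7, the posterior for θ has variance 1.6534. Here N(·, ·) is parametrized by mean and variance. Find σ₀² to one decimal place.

σ₀² = 22.7

For the Normal–Normal model with known σ², precisions add: τ_n = τ₀ + n/σ².
So 1/σ₀² = 1/1.6534 − 6/10.7 = 0.604814 − 0.560748 = 0.044066.
Hence σ₀² = 1/0.044066 ≈ 22.7.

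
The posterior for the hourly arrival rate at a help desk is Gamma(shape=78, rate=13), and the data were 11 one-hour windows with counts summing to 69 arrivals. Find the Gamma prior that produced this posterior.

Gamma(shape=9, rate=2)

Gamma–Poisson conjugacy: posterior shape = α + Σxᵢ, posterior rate = β + n.
So α = 78 − 69 = 9 and β = 13 − 11 = 2.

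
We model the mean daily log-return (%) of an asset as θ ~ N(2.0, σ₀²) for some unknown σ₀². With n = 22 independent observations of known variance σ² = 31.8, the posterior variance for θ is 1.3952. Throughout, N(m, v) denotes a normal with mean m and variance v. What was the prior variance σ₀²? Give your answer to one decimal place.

σ₀² = 40.1

For the Normal–Normal model with known σ², precisions add: τ_n = τ₀ + n/σ².
So 1/σ₀² = 1/1.3952 − 22/31.8 = 0.716743 − 0.691824 = 0.024919.
Hence σ₀² = 1/0.024919 ≈ 40.1.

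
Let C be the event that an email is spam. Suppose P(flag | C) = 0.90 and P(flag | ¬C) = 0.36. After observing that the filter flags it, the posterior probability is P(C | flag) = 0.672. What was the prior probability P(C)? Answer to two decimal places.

P(C) = 0.45

In odds form, posterior odds = prior odds × likelihood ratio, so prior odds = posterior odds ÷ LR.
Posterior odds = 0.672/(1−0.672) = 2.0488. LR = 0.90/0.36 = 2.5000.
Prior odds = 2.0488/2.5000 = 0.8195, so P(C) = 0.8195/(1+0.8195) ≈ 0.45.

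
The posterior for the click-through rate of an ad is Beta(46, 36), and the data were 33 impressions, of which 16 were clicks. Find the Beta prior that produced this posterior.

Beta(30, 19)

A Beta(α, β) prior with s successes and f failures in binomial data gives a Beta(α+s, β+f) posterior.
So α = 46 − 16 = 30 and β = 36 − 17 = 19.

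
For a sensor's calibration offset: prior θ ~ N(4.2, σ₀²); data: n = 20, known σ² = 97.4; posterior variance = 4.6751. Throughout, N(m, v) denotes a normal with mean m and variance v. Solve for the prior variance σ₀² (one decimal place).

σ₀² = 116.8

Posterior precision equals prior precision plus data precision: 1/σ_n² = 1/σ₀² + n/σ².
So 1/σ₀² = 1/4.6751 − 20/97.4 = 0.213899 − 0.205339 = 0.008560.
Hence σ₀² = 1/0.008560 ≈ 116.8.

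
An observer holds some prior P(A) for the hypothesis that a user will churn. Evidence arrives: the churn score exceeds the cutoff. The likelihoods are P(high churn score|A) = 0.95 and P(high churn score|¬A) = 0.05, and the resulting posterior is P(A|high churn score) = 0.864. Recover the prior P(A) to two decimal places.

P(A) = 0.25

Bayes' rule in odds form gives O(A|E) = O(A)·[P(E|A)/P(E|¬A)], hence O(A) = O(A|E)/LR.
Posterior odds = 0.864/(1−0.864) = 6.3529. LR = 0.95/0.05 = 19.0000.
Prior odds = 6.3529/19.0000 = 0.3344, so P(A) = 0.3344/(1+0.3344) ≈ 0.25.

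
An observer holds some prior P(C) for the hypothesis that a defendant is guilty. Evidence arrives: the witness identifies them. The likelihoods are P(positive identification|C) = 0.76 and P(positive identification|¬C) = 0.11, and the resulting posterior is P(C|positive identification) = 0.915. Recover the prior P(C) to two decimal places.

In odds form, posterior odds = prior odds × likelihood ratio, so prior odds = posterior odds ÷ LR.
Posterior odds = 0.915/(1−0.915) = 10.7647. LR = 0.76/0.11 = 6.9091.
Prior odds = 10.7647/6.9091 = 1.5580, so P(C) = 1.5580/(1+1.5580) ≈ 0.61.

P(C) = 0.61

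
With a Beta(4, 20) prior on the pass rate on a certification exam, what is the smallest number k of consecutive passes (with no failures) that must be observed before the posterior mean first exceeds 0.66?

After k passes and 0 failures the posterior is Beta(4+k, 20), with mean (4+k)/(4+20+k).
Set (4+k)/(24+k) > 0.66 and solve: k > (0.66·24 − 4)/(1 − 0.66) = 34.824.
The smallest integer exceeding 34.824 is 35, and checking k=35: (39)/(59) = 0.6610 > 0.66.

k = 35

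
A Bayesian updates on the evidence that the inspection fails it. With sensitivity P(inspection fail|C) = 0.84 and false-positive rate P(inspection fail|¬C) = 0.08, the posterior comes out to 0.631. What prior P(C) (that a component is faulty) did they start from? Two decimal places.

Bayes' rule in odds form gives O(C|E) = O(C)·[P(E|C)/P(E|¬C)], hence O(C) = O(C|E)/LR.
Posterior odds = 0.631/(1−0.631) = 1.7100. LR = 0.84/0.08 = 10.5000.
Prior odds = 1.7100/10.5000 = 0.1629, so P(C) = 0.1629/(1+0.1629) ≈ 0.14.

P(C) = 0.14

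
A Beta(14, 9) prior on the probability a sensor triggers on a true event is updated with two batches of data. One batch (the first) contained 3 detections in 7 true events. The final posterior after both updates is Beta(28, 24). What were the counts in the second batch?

11 detections and 11 misses

Sequential conjugate updates are equivalent to a single update on the pooled data, so total successes = posterior α − prior α and total failures = posterior β − prior β.
Total across both batches: 28−14=14 detections, 24−9=15 misses.
Subtract the first batch: 14−3=11 detections and 15−4=11 misses.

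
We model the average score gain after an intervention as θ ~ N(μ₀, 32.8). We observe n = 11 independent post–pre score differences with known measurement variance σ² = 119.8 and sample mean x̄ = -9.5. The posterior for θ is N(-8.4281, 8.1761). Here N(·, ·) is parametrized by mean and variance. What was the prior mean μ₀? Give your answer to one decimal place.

μ₀ = -5.2

The posterior mean is a precision-weighted average: μ_n = (τ₀μ₀ + τ_data·x̄)/(τ₀+τ_data), with τ₀=1/σ₀² and τ_data=n/σ².
Here τ₀ = 1/32.8 = 0.030488 and τ_data = 11/119.8 = 0.091820, so τ_n = 0.122308.
Rearranging for μ₀: μ₀ = (μ_n·τ_n − τ_data·x̄)/τ₀ = (-8.4281·0.122308 − 0.091820·-9.5) / 0.030488 = -0.158534/0.030488 ≈ -5.2.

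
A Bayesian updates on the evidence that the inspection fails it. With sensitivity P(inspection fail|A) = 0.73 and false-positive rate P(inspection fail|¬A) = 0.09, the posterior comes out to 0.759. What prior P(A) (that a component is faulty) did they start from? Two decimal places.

P(A) = 0.28

Bayes' rule in odds form gives O(A|E) = O(A)·[P(E|A)/P(E|¬A)], hence O(A) = O(A|E)/LR.
Posterior odds = 0.759/(1−0.759) = 3.1494. LR = 0.73/0.09 = 8.1111.
Prior odds = 3.1494/8.1111 = 0.3883, so P(A) = 0.3883/(1+0.3883) ≈ 0.28.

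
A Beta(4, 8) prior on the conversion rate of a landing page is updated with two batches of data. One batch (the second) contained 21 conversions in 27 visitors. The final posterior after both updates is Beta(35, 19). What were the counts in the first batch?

Because Beta–binomial updating is additive in the counts, the combined data contributed (α_post−α_prior, β_post−β_prior) successes and failures.
Total across both batches: 35−4=31 conversions, 19−8=11 bounces.
Subtract the second batch: 31−21=10 conversions and 11−6=5 bounces.

10 conversions and 5 bounces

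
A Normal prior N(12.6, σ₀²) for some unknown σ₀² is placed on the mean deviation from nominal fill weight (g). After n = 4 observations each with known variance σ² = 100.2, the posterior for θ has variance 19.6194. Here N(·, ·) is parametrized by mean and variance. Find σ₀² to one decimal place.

For the Normal–Normal model with known σ², precisions add: τ_n = τ₀ + n/σ².
So 1/σ₀² = 1/19.6194 − 4/100.2 = 0.050970 − 0.039920 = 0.011050.
Hence σ₀² = 1/0.011050 ≈ 90.5.

σ₀² = 90.5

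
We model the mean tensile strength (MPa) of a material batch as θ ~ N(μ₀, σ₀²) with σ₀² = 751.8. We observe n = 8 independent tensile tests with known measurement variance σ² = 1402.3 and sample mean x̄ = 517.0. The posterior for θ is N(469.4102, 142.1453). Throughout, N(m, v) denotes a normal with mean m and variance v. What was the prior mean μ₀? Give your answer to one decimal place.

With known observation variance, the Normal–Normal posterior has precision τ_n = τ₀ + n/σ² and mean μ_n = (τ₀μ₀ + (n/σ²)x̄)/τ_n.
Here τ₀ = 1/751.8 = 0.001330 and τ_data = 8/1402.3 = 0.005705, so τ_n = 0.007035.
Rearranging for μ₀: μ₀ = (μ_n·τ_n − τ_data·x̄)/τ₀ = (469.4102·0.007035 − 0.005705·517.0) / 0.001330 = 0.352816/0.001330 ≈ 265.3.

μ₀ = 265.3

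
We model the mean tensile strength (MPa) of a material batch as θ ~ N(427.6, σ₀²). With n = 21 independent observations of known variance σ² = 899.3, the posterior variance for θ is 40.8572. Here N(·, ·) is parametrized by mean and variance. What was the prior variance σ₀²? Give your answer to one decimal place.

Posterior precision equals prior precision plus data precision: 1/σ_n² = 1/σ₀² + n/σ².
So 1/σ₀² = 1/40.8572 − 21/899.3 = 0.024475 − 0.023351 = 0.001124.
Hence σ₀² = 1/0.001124 ≈ 889.7.

σ₀² = 889.7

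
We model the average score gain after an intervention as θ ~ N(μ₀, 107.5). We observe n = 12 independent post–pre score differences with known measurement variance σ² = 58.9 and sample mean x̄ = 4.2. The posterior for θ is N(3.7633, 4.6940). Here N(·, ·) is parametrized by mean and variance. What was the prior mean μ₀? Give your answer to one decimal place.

μ₀ = -5.8

The posterior mean is a precision-weighted average: μ_n = (τ₀μ₀ + τ_data·x̄)/(τ₀+τ_data), with τ₀=1/σ₀² and τ_data=n/σ².
Here τ₀ = 1/107.5 = 0.009302 and τ_data = 12/58.9 = 0.203735, so τ_n = 0.213037.
Rearranging for μ₀: μ₀ = (μ_n·τ_n − τ_data·x̄)/τ₀ = (3.7633·0.213037 − 0.203735·4.2) / 0.009302 = -0.053965/0.009302 ≈ -5.8.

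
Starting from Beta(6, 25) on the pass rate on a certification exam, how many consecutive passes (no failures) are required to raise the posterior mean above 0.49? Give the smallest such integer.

k = 19

After k passes and 0 failures the posterior is Beta(6+k, 25), with mean (6+k)/(6+25+k).
Set (6+k)/(31+k) > 0.49 and solve: k > (0.49·31 − 6)/(1 − 0.49) = 18.020.
The smallest integer exceeding 18.020 is 19, and checking k=19: (25)/(50) = 0.5000 > 0.49.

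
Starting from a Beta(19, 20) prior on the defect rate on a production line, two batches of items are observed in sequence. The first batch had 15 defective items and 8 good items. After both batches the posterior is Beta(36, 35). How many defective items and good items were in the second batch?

Sequential conjugate updates are equivalent to a single update on the pooled data, so total successes = posterior α − prior α and total failures = posterior β − prior β.
Total across both batches: 36−19=17 defective items, 35−20=15 good items.
Subtract the first batch: 17−15=2 defective items and 15−8=7 good items.

2 defective items and 7 good items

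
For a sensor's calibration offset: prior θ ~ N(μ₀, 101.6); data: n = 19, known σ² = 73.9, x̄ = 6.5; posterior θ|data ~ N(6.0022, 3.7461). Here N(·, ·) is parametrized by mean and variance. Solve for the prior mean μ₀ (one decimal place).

μ₀ = -7.0

The posterior mean is a precision-weighted average: μ_n = (τ₀μ₀ + τ_data·x̄)/(τ₀+τ_data), with τ₀=1/σ₀² and τ_data=n/σ².
Here τ₀ = 1/101.6 = 0.009843 and τ_data = 19/73.9 = 0.257104, so τ_n = 0.266947.
Rearranging for μ₀: μ₀ = (μ_n·τ_n − τ_data·x̄)/τ₀ = (6.0022·0.266947 − 0.257104·6.5) / 0.009843 = -0.068907/0.009843 ≈ -7.0.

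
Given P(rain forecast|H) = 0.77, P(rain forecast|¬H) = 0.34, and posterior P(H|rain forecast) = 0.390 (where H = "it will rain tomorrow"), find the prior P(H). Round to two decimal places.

P(H) = 0.22

In odds form, posterior odds = prior odds × likelihood ratio, so prior odds = posterior odds ÷ LR.
Posterior odds = 0.390/(1−0.390) = 0.6393. LR = 0.77/0.34 = 2.2647.
Prior odds = 0.6393/2.2647 = 0.2823, so P(H) = 0.2823/(1+0.2823) ≈ 0.22.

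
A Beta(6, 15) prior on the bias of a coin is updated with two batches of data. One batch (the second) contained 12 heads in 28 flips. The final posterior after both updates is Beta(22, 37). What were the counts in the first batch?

4 heads and 6 tails

Sequential conjugate updates are equivalent to a single update on the pooled data, so total successes = posterior α − prior α and total failures = posterior β − prior β.
Total across both batches: 22−6=16 heads, 37−15=22 tails.
Subtract the second batch: 16−12=4 heads and 22−16=6 tails.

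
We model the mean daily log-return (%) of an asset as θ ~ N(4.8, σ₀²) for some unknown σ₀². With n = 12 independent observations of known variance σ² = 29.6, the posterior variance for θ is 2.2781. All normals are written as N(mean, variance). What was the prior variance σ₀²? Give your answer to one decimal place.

σ₀² = 29.8

For the Normal–Normal model with known σ², precisions add: τ_n = τ₀ + n/σ².
So 1/σ₀² = 1/2.2781 − 12/29.6 = 0.438962 − 0.405405 = 0.033557.
Hence σ₀² = 1/0.033557 ≈ 29.8.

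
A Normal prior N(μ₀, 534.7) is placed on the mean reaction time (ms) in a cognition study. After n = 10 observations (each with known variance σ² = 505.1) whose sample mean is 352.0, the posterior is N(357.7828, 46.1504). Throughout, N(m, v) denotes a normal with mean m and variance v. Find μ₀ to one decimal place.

μ₀ = 419.0

The posterior mean is a precision-weighted average: μ_n = (τ₀μ₀ + τ_data·x̄)/(τ₀+τ_data), with τ₀=1/σ₀² and τ_data=n/σ².
Here τ₀ = 1/534.7 = 0.001870 and τ_data = 10/505.1 = 0.019798, so τ_n = 0.021668.
Rearranging for μ₀: μ₀ = (μ_n·τ_n − τ_data·x̄)/τ₀ = (357.7828·0.021668 − 0.019798·352.0) / 0.001870 = 0.783542/0.001870 ≈ 419.0.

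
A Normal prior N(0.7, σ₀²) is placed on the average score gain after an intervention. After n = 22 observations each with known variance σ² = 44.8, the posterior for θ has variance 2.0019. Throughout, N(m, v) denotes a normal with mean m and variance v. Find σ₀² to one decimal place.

σ₀² = 118.3

Posterior precision equals prior precision plus data precision: 1/σ_n² = 1/σ₀² + n/σ².
So 1/σ₀² = 1/2.0019 − 22/44.8 = 0.499525 − 0.491071 = 0.008454.
Hence σ₀² = 1/0.008454 ≈ 118.3.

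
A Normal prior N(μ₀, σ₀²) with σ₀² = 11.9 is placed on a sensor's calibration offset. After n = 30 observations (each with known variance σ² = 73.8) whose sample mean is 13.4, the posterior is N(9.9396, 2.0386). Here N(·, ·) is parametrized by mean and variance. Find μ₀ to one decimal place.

μ₀ = -6.8

The posterior mean is a precision-weighted average: μ_n = (τ₀μ₀ + τ_data·x̄)/(τ₀+τ_data), with τ₀=1/σ₀² and τ_data=n/σ².
Here τ₀ = 1/11.9 = 0.084034 and τ_data = 30/73.8 = 0.406504, so τ_n = 0.490538.
Rearranging for μ₀: μ₀ = (μ_n·τ_n − τ_data·x̄)/τ₀ = (9.9396·0.490538 − 0.406504·13.4) / 0.084034 = -0.571402/0.084034 ≈ -6.8.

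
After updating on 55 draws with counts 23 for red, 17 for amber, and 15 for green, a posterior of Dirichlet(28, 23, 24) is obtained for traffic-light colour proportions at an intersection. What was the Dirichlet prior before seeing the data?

Dirichlet(5, 6, 9)

For a Dirichlet(α) prior with multinomial counts c, the posterior is Dirichlet(α + c) componentwise.
Subtract each count from the matching posterior parameter: 28−23=5, 23−17=6, 24−15=9.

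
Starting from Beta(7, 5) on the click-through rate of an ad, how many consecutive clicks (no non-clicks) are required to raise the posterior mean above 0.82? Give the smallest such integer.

k = 16

After k clicks and 0 non-clicks the posterior is Beta(7+k, 5), with mean (7+k)/(7+5+k).
Set (7+k)/(12+k) > 0.82 and solve: k > (0.82·12 − 7)/(1 − 0.82) = 15.778.
The smallest integer exceeding 15.778 is 16.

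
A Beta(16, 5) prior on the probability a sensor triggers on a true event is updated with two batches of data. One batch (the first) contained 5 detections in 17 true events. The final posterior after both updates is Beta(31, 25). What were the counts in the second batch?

Sequential conjugate updates are equivalent to a single update on the pooled data, so total successes = posterior α − prior α and total failures = posterior β − prior β.
Total across both batches: 31−16=15 detections, 25−5=20 misses.
Subtract the first batch: 15−5=10 detections and 20−12=8 misses.

10 detections and 8 misses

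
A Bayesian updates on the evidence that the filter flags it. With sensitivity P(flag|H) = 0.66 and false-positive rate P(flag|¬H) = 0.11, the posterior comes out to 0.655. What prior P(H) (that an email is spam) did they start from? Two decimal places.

P(H) = 0.24

Bayes' rule in odds form gives O(H|E) = O(H)·[P(E|H)/P(E|¬H)], hence O(H) = O(H|E)/LR.
Posterior odds = 0.655/(1−0.655) = 1.8986. LR = 0.66/0.11 = 6.0000.
Prior odds = 1.8986/6.0000 = 0.3164, so P(H) = 0.3164/(1+0.3164) ≈ 0.24.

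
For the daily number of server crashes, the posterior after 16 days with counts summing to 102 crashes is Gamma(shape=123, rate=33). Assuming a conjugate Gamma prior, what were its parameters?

Gamma(shape=21, rate=17)

A Gamma(α, β) prior (rate parametrization) on a Poisson rate with n observations summing to S gives posterior Gamma(α+S, β+n).
So α = 123 − 102 = 21 and β = 33 − 16 = 17.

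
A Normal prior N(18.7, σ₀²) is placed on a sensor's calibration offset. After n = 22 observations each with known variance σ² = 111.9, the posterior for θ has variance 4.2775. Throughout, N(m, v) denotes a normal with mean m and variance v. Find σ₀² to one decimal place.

σ₀² = 26.9

Posterior precision equals prior precision plus data precision: 1/σ_n² = 1/σ₀² + n/σ².
So 1/σ₀² = 1/4.2775 − 22/111.9 = 0.233781 − 0.196604 = 0.037177.
Hence σ₀² = 1/0.037177 ≈ 26.9.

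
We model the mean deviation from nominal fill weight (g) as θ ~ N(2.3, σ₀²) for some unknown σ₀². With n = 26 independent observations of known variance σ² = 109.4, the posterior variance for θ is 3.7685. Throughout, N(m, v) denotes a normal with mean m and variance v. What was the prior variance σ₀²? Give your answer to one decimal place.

Posterior precision equals prior precision plus data precision: 1/σ_n² = 1/σ₀² + n/σ².
So 1/σ₀² = 1/3.7685 − 26/109.4 = 0.265358 − 0.237660 = 0.027698.
Hence σ₀² = 1/0.027698 ≈ 36.1.

σ₀² = 36.1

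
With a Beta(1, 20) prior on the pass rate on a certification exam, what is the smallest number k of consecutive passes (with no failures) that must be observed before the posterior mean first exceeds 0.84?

After k passes and 0 failures the posterior is Beta(1+k, 20), with mean (1+k)/(1+20+k).
Set (1+k)/(21+k) > 0.84 and solve: k > (0.84·21 − 1)/(1 − 0.84) = 104.000.
The smallest integer exceeding 104.000 is 105, and checking k=105: (106)/(126) = 0.8413 > 0.84.

k = 105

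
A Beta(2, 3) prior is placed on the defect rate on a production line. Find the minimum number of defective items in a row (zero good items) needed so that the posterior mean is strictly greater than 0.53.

After k defective items and 0 good items the posterior is Beta(2+k, 3), with mean (2+k)/(2+3+k).
Set (2+k)/(5+k) > 0.53 and solve: k > (0.53·5 − 2)/(1 − 0.53) = 1.383.
The smallest integer exceeding 1.383 is 2.

k = 2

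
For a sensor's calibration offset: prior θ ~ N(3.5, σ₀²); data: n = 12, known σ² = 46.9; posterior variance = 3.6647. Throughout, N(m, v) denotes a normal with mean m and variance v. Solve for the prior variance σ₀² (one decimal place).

Posterior precision equals prior precision plus data precision: 1/σ_n² = 1/σ₀² + n/σ².
So 1/σ₀² = 1/3.6647 − 12/46.9 = 0.272874 − 0.255864 = 0.017010.
Hence σ₀² = 1/0.017010 ≈ 58.8.

σ₀² = 58.8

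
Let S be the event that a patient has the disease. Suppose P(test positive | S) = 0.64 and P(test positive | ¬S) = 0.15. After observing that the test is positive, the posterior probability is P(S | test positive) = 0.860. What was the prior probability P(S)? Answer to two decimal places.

P(S) = 0.59

In odds form, posterior odds = prior odds × likelihood ratio, so prior odds = posterior odds ÷ LR.
Posterior odds = 0.860/(1−0.860) = 6.1429. LR = 0.64/0.15 = 4.2667.
Prior odds = 6.1429/4.2667 = 1.4397, so P(S) = 1.4397/(1+1.4397) ≈ 0.59.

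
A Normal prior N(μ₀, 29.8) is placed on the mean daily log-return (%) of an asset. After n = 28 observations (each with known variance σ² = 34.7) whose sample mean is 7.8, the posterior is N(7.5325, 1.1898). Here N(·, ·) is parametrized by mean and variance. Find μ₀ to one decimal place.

With known observation variance, the Normal–Normal posterior has precision τ_n = τ₀ + n/σ² and mean μ_n = (τ₀μ₀ + (n/σ²)x̄)/τ_n.
Here τ₀ = 1/29.8 = 0.033557 and τ_data = 28/34.7 = 0.806916, so τ_n = 0.840473.
Rearranging for μ₀: μ₀ = (μ_n·τ_n − τ_data·x̄)/τ₀ = (7.5325·0.840473 − 0.806916·7.8) / 0.033557 = 0.036918/0.033557 ≈ 1.1.

μ₀ = 1.1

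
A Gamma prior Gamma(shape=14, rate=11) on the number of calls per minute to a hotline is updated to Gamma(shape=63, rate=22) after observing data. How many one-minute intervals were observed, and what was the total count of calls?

n = 11 one-minute intervals with total 49 calls

A Gamma(α, β) prior (rate parametrization) on a Poisson rate with n observations summing to S gives posterior Gamma(α+S, β+n).
Matching: Σxᵢ = 63 − 14 = 49 and n = 22 − 11 = 11.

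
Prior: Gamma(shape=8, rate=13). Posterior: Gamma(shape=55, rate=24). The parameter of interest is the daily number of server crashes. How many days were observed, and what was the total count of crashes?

n = 11 days with total 47 crashes

Gamma–Poisson conjugacy: posterior shape = α + Σxᵢ, posterior rate = β + n.
Matching: Σxᵢ = 55 − 8 = 47 and n = 24 − 13 = 11.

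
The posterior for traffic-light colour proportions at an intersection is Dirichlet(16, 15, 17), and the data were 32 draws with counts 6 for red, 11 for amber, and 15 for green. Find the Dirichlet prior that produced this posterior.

Dirichlet(10, 4, 2)

For a Dirichlet(α) prior with multinomial counts c, the posterior is Dirichlet(α + c) componentwise.
Subtract each count from the matching posterior parameter: 16−6=10, 15−11=4, 17−15=2.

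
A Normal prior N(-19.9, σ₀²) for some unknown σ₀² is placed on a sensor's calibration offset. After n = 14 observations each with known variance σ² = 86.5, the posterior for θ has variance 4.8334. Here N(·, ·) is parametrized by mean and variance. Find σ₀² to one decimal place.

σ₀² = 22.2

For the Normal–Normal model with known σ², precisions add: τ_n = τ₀ + n/σ².
So 1/σ₀² = 1/4.8334 − 14/86.5 = 0.206894 − 0.161850 = 0.045044.
Hence σ₀² = 1/0.045044 ≈ 22.2.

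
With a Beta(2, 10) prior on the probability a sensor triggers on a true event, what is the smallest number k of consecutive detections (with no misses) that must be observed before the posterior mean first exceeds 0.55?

k = 11

After k detections and 0 misses the posterior is Beta(2+k, 10), with mean (2+k)/(2+10+k).
Set (2+k)/(12+k) > 0.55 and solve: k > (0.55·12 − 2)/(1 − 0.55) = 10.222.
The smallest integer exceeding 10.222 is 11.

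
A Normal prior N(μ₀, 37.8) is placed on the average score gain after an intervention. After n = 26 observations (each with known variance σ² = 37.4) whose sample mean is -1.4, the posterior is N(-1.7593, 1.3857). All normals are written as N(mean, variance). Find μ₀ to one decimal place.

μ₀ = -11.2

The posterior mean is a precision-weighted average: μ_n = (τ₀μ₀ + τ_data·x̄)/(τ₀+τ_data), with τ₀=1/σ₀² and τ_data=n/σ².
Here τ₀ = 1/37.8 = 0.026455 and τ_data = 26/37.4 = 0.695187, so τ_n = 0.721642.
Rearranging for μ₀: μ₀ = (μ_n·τ_n − τ_data·x̄)/τ₀ = (-1.7593·0.721642 − 0.695187·-1.4) / 0.026455 = -0.296323/0.026455 ≈ -11.2.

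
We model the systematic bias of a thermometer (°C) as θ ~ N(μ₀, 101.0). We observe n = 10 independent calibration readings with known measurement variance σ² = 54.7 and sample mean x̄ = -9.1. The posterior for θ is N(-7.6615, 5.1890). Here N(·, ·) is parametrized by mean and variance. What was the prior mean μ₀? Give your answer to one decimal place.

With known observation variance, the Normal–Normal posterior has precision τ_n = τ₀ + n/σ² and mean μ_n = (τ₀μ₀ + (n/σ²)x̄)/τ_n.
Here τ₀ = 1/101.0 = 0.009901 and τ_data = 10/54.7 = 0.182815, so τ_n = 0.192716.
Rearranging for μ₀: μ₀ = (μ_n·τ_n − τ_data·x̄)/τ₀ = (-7.6615·0.192716 − 0.182815·-9.1) / 0.009901 = 0.187123/0.009901 ≈ 18.9.

μ₀ = 18.9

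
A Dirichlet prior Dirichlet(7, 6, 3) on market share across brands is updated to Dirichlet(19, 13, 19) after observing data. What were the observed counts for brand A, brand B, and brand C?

counts (12, 7, 16)

For a Dirichlet(α) prior with multinomial counts c, the posterior is Dirichlet(α + c) componentwise.
Counts are posterior − prior componentwise: 19−7=12, 13−6=7, 19−3=16.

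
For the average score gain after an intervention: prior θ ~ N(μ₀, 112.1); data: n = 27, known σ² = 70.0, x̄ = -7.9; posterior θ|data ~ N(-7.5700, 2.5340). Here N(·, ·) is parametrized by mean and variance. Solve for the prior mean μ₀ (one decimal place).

The posterior mean is a precision-weighted average: μ_n = (τ₀μ₀ + τ_data·x̄)/(τ₀+τ_data), with τ₀=1/σ₀² and τ_data=n/σ².
Here τ₀ = 1/112.1 = 0.008921 and τ_data = 27/70.0 = 0.385714, so τ_n = 0.394635.
Rearranging for μ₀: μ₀ = (μ_n·τ_n − τ_data·x̄)/τ₀ = (-7.5700·0.394635 − 0.385714·-7.9) / 0.008921 = 0.059754/0.008921 ≈ 6.7.

μ₀ = 6.7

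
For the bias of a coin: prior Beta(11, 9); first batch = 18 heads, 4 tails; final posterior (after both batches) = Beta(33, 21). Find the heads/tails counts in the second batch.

4 heads and 8 tails

Sequential conjugate updates are equivalent to a single update on the pooled data, so total successes = posterior α − prior α and total failures = posterior β − prior β.
Total across both batches: 33−11=22 heads, 21−9=12 tails.
Subtract the first batch: 22−18=4 heads and 12−4=8 tails.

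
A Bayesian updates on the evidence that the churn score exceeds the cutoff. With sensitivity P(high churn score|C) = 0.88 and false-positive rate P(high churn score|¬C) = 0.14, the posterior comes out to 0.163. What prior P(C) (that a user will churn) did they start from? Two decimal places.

Bayes' rule in odds form gives O(C|E) = O(C)·[P(E|C)/P(E|¬C)], hence O(C) = O(C|E)/LR.
Posterior odds = 0.163/(1−0.163) = 0.1947. LR = 0.88/0.14 = 6.2857.
Prior odds = 0.1947/6.2857 = 0.0310, so P(C) = 0.0310/(1+0.0310) ≈ 0.03.

P(C) = 0.03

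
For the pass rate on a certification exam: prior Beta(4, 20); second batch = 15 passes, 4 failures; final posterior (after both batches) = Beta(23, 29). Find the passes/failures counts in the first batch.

Because Beta–binomial updating is additive in the counts, the combined data contributed (α_post−α_prior, β_post−β_prior) successes and failures.
Total across both batches: 23−4=19 passes, 29−20=9 failures.
Subtract the second batch: 19−15=4 passes and 9−4=5 failures.

4 passes and 5 failures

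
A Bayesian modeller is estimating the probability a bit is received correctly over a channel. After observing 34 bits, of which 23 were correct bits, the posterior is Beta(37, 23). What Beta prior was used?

Beta(14, 12)

A Beta(α, β) prior with s successes and f failures in binomial data gives a Beta(α+s, β+f) posterior.
So α = 37 − 23 = 14 and β = 23 − 11 = 12.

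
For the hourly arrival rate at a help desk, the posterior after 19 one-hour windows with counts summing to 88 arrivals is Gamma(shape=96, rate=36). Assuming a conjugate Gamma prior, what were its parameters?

A Gamma(α, β) prior (rate parametrization) on a Poisson rate with n observations summing to S gives posterior Gamma(α+S, β+n).
So α = 96 − 88 = 8 and β = 36 − 19 = 17.

Gamma(shape=8, rate=17)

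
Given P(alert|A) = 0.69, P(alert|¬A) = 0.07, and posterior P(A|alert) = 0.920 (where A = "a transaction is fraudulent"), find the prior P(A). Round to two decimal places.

Bayes' rule in odds form gives O(A|E) = O(A)·[P(E|A)/P(E|¬A)], hence O(A) = O(A|E)/LR.
Posterior odds = 0.920/(1−0.920) = 11.5000. LR = 0.69/0.07 = 9.8571.
Prior odds = 11.5000/9.8571 = 1.1667, so P(A) = 1.1667/(1+1.1667) ≈ 0.54.

P(A) = 0.54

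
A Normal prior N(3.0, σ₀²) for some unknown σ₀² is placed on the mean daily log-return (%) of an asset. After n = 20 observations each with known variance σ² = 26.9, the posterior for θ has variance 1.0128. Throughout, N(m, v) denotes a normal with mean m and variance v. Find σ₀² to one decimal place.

Posterior precision equals prior precision plus data precision: 1/σ_n² = 1/σ₀² + n/σ².
So 1/σ₀² = 1/1.0128 − 20/26.9 = 0.987362 − 0.743494 = 0.243868.
Hence σ₀² = 1/0.243868 ≈ 4.1.

σ₀² = 4.1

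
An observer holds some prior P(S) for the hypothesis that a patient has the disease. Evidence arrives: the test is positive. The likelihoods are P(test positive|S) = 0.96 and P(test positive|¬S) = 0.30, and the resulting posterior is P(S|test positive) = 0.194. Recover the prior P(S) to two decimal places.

Bayes' rule in odds form gives O(S|E) = O(S)·[P(E|S)/P(E|¬S)], hence O(S) = O(S|E)/LR.
Posterior odds = 0.194/(1−0.194) = 0.2407. LR = 0.96/0.30 = 3.2000.
Prior odds = 0.2407/3.2000 = 0.0752, so P(S) = 0.0752/(1+0.0752) ≈ 0.07.

P(S) = 0.07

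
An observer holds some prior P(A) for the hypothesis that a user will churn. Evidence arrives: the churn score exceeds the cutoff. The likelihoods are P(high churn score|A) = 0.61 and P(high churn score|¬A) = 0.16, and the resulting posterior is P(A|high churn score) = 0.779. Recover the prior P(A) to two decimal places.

P(A) = 0.48

In odds form, posterior odds = prior odds × likelihood ratio, so prior odds = posterior odds ÷ LR.
Posterior odds = 0.779/(1−0.779) = 3.5249. LR = 0.61/0.16 = 3.8125.
Prior odds = 3.5249/3.8125 = 0.9246, so P(A) = 0.9246/(1+0.9246) ≈ 0.48.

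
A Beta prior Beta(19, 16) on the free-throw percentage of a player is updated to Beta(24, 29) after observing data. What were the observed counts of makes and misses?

5 makes and 13 misses

Beta is conjugate to the binomial likelihood: posterior = Beta(α+s, β+f).
So s = 24 − 19 = 5 and f = 29 − 16 = 13.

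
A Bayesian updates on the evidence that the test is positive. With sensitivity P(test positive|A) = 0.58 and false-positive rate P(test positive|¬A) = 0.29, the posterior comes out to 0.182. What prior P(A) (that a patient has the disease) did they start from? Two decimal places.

P(A) = 0.10

In odds form, posterior odds = prior odds × likelihood ratio, so prior odds = posterior odds ÷ LR.
Posterior odds = 0.182/(1−0.182) = 0.2225. LR = 0.58/0.29 = 2.0000.
Prior odds = 0.2225/2.0000 = 0.1113, so P(A) = 0.1113/(1+0.1113) ≈ 0.10.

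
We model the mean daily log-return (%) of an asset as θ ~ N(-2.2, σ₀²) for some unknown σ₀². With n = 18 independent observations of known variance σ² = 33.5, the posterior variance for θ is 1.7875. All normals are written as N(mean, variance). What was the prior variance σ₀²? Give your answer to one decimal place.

For the Normal–Normal model with known σ², precisions add: τ_n = τ₀ + n/σ².
So 1/σ₀² = 1/1.7875 − 18/33.5 = 0.559441 − 0.537313 = 0.022128.
Hence σ₀² = 1/0.022128 ≈ 45.2.

σ₀² = 45.2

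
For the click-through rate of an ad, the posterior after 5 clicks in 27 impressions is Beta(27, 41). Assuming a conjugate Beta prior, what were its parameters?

Beta is conjugate to the binomial likelihood: posterior = Beta(α+s, β+f).
So α = 27 − 5 = 22 and β = 41 − 22 = 19.

Beta(22, 19)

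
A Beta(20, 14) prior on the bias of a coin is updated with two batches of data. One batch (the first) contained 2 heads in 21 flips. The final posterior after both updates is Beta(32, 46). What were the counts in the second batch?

10 heads and 13 tails

Sequential conjugate updates are equivalent to a single update on the pooled data, so total successes = posterior α − prior α and total failures = posterior β − prior β.
Total across both batches: 32−20=12 heads, 46−14=32 tails.
Subtract the first batch: 12−2=10 heads and 32−19=13 tails.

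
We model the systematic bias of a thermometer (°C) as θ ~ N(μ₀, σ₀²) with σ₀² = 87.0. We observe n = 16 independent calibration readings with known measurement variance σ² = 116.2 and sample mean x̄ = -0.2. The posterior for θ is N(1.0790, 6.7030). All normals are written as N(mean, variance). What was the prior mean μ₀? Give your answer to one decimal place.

With known observation variance, the Normal–Normal posterior has precision τ_n = τ₀ + n/σ² and mean μ_n = (τ₀μ₀ + (n/σ²)x̄)/τ_n.
Here τ₀ = 1/87.0 = 0.011494 and τ_data = 16/116.2 = 0.137694, so τ_n = 0.149188.
Rearranging for μ₀: μ₀ = (μ_n·τ_n − τ_data·x̄)/τ₀ = (1.0790·0.149188 − 0.137694·-0.2) / 0.011494 = 0.188513/0.011494 ≈ 16.4.

μ₀ = 16.4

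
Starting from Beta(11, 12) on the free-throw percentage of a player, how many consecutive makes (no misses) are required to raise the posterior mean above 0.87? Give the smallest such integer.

k = 70

After k makes and 0 misses the posterior is Beta(11+k, 12), with mean (11+k)/(11+12+k).
Set (11+k)/(23+k) > 0.87 and solve: k > (0.87·23 − 11)/(1 − 0.87) = 69.308.
The smallest integer exceeding 69.308 is 70, and checking k=70: (81)/(93) = 0.8710 > 0.87.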